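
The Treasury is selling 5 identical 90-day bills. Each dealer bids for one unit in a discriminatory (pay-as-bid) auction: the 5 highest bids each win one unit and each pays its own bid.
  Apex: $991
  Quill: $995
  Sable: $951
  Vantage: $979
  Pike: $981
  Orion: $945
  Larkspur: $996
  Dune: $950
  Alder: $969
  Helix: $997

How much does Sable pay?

Sable pays $0

Bids ranked high→low: 997 (Helix), 996 (Larkspur), 995 (Quill), 991 (Apex), 981 (Pike), 979 (Vantage), 969 (Alder), …
Winners (5 units): Helix, Larkspur, Quill, Apex, Pike.
Sable does not win → $0.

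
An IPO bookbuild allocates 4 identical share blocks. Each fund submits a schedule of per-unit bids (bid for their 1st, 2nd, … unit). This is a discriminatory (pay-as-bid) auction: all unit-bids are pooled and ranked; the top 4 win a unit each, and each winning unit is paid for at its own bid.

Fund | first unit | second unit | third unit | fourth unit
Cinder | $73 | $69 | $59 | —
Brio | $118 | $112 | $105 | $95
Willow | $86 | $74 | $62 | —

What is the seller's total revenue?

Pooled unit-bids ranked (top 4): 118 (Brio-1), 112 (Brio-2), 105 (Brio-3), 95 (Brio-4)
Next rejected bid: $86 (not a price — pay-as-bid).
Each winning unit pays its own bid.
Revenue = 118 + 112 + 105 + 95 = $430.

Total revenue: $430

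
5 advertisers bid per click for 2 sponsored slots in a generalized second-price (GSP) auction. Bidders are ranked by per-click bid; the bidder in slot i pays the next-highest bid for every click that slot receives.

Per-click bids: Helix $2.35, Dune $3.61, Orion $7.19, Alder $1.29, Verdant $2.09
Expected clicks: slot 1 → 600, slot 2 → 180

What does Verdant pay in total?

Sorting advertisers: $7.19 (Orion) > $3.61 (Dune) > $2.35 (Helix) > …
Verdant ranks below slot 2 → no slot, pays nothing.

Verdant pays $0.00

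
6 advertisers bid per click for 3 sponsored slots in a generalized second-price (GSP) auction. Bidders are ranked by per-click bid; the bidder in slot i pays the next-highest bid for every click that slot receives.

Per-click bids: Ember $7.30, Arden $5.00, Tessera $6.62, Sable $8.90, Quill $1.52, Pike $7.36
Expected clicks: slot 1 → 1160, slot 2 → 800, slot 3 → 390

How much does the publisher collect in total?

Total revenue: $16959.40

Sorting advertisers: $8.90 (Sable) > $7.36 (Pike) > $7.30 (Ember) > $6.62 (Tessera) > …
Slot 1: Sable pays $7.36 × 1160 = $8537.60
Slot 2: Pike pays $7.30 × 800 = $5840.00
Slot 3: Ember pays $6.62 × 390 = $2581.80
Total = $16959.40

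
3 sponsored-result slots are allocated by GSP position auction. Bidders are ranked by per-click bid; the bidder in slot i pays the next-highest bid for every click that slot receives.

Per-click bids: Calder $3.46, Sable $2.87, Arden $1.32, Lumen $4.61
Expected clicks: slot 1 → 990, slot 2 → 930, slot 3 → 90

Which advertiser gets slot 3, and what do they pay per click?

Ranked by bid: $4.61 (Lumen) > $3.46 (Calder) > $2.87 (Sable) > $1.32 (Arden)
Slot 3 goes to the third-ranked bidder, Sable, who pays the next bid down: $1.32/click.

Sable; $1.32 per click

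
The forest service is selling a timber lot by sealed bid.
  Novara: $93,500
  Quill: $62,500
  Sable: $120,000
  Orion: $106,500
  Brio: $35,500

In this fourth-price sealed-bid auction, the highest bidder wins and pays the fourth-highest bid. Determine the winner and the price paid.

Sable pays $62,500

Sorting bids: 120,000 (Sable) > 106,500 (Orion) > 93,500 (Novara) > 62,500 (Quill) > 35,500 (Brio)
Sable wins; payment is bid #4 in the ranking = $62,500.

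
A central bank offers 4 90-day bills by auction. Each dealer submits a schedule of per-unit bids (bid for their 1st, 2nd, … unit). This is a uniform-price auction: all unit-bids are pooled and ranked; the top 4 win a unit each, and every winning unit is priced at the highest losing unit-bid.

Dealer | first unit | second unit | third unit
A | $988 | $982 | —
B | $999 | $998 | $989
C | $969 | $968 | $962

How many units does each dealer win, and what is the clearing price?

Pooled unit-bids ranked (top 4): 999 (B-1), 998 (B-2), 989 (B-3), 988 (A-1)
Highest rejected unit-bid = $982.
Allocation: A 1, B 3.

A 1, B 3; clearing price $982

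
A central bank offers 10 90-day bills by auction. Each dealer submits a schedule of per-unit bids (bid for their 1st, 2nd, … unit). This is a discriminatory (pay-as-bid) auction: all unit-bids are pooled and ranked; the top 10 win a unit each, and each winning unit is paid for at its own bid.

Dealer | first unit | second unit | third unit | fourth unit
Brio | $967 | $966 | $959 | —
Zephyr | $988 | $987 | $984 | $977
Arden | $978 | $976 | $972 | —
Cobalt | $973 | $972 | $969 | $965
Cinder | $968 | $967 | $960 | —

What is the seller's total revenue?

Merging the schedules and taking the best 10: 988 (Zephyr-1), 987 (Zephyr-2), 984 (Zephyr-3), 978 (Arden-1), 977 (Zephyr-4), 976 (Arden-2), 973 (Cobalt-1), 972 (Arden-3), 972 (Cobalt-2), 969 (Cobalt-3)
Next rejected bid: $968 (not a price — pay-as-bid).
Each winning unit pays its own bid.
Revenue = 988 + 987 + 984 + 978 + 977 + 976 + 973 + 972 + 972 + 969 = $9,776.

Total revenue: $9,776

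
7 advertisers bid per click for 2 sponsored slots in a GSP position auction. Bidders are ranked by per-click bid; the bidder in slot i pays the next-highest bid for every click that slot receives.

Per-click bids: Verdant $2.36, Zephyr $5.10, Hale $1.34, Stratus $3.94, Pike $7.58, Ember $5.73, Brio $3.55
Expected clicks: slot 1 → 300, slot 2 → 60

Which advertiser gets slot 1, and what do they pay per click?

Ranked by bid: $7.58 (Pike) > $5.73 (Ember) > $5.10 (Zephyr) > …
Slot 1 goes to the first-ranked bidder, Pike, who pays the next bid down: $5.73/click.

Pike; $5.73 per click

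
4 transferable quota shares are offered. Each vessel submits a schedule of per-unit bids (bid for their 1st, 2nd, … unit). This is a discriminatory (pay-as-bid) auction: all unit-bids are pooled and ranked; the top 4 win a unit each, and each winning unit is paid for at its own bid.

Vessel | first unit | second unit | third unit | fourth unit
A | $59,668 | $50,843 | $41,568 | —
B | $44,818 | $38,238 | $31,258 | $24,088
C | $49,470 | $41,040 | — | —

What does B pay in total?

B pays $44,818

All unit-bids, highest first — top 4: 59,668 (A-1), 50,843 (A-2), 49,470 (C-1), 44,818 (B-1)
Next rejected bid: $41,568 (not a price — pay-as-bid).
B's winning unit-bids: 44,818 = $44,818.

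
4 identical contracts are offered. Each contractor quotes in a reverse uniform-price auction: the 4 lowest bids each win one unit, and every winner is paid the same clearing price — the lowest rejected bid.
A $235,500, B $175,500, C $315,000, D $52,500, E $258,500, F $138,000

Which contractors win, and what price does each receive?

Ordering the bids: 52,500 (D), 138,000 (F), 175,500 (B), 235,500 (A), 258,500 (E), 315,000 (C)
The 4 lowest are D, F, B, A.
Lowest unsuccessful bid: $258,500 → clearing price.

D, F, B, A; each is paid $258,500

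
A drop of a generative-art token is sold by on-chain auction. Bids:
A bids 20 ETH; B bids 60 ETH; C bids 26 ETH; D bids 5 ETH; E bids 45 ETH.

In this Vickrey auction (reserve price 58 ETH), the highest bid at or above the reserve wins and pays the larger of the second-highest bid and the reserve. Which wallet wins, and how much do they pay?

Bids in order: 60 (B) > 45 (E) > 26 (C) > 20 (A) > 5 (D)
Highest eligible bid: B at 60 ETH.
Second-highest bid 45 ETH is below the reserve 58 ETH, so the reserve binds → payment 58 ETH.

B pays 58 ETH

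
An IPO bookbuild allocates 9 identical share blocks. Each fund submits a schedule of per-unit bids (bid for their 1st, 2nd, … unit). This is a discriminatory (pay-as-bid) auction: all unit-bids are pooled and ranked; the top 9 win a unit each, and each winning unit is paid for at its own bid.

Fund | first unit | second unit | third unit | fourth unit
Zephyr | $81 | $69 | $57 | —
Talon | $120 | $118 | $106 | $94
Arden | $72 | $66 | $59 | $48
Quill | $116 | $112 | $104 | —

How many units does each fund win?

Arden 1, Quill 3, Talon 4, Zephyr 1

All unit-bids, highest first — top 9: 120 (Talon-1), 118 (Talon-2), 116 (Quill-1), 112 (Quill-2), 106 (Talon-3), 104 (Quill-3), 94 (Talon-4), 81 (Zephyr-1), 72 (Arden-1)
Next rejected bid: $69 (not a price — pay-as-bid).
Allocation: Arden 1, Quill 3, Talon 4, Zephyr 1.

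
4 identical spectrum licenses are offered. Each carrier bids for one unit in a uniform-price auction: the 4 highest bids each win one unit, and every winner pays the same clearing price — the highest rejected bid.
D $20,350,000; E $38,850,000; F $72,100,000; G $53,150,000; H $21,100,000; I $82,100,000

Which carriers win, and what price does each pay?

Sorting: 82,100,000 (I), 72,100,000 (F), 53,150,000 (G), 38,850,000 (E), 21,100,000 (H), 20,350,000 (D)
Top 4: I, F, G, E.
Highest unsuccessful bid: $21,100,000 → clearing price.

I, F, G, E; each pays $21,100,000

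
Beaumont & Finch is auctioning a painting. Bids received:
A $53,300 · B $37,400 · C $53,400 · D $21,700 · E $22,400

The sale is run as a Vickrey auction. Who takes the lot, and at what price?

C pays $53,300

Bids ranked: 53,400 (C) > 53,300 (A) > 37,400 (B) > 22,400 (E) > 21,700 (D)
C is highest; pays the second-highest bid, $53,300.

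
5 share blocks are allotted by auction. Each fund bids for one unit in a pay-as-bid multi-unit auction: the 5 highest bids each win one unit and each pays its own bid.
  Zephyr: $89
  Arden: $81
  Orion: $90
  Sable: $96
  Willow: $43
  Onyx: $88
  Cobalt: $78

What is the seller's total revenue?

Total revenue: $444

Bids ranked high→low: 96 (Sable), 90 (Orion), 89 (Zephyr), 88 (Onyx), 81 (Arden), 78 (Cobalt), 43 (Willow)
Winners (5 units): Sable, Orion, Zephyr, Onyx, Arden.
Total revenue = 96 + 90 + 89 + 88 + 81 = $444.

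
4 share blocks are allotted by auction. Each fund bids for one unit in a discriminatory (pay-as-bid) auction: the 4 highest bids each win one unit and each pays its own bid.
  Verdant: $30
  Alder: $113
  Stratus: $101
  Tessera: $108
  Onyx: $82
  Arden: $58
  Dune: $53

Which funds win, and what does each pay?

Ordering the bids: 113 (Alder), 108 (Tessera), 101 (Stratus), 82 (Onyx), 58 (Arden), 53 (Dune), …
The 4 highest are Alder, Tessera, Stratus, Onyx.
Each winner pays its own bid: Alder $113, Tessera $108, Stratus $101, Onyx $82.

Alder $113, Tessera $108, Stratus $101, Onyx $82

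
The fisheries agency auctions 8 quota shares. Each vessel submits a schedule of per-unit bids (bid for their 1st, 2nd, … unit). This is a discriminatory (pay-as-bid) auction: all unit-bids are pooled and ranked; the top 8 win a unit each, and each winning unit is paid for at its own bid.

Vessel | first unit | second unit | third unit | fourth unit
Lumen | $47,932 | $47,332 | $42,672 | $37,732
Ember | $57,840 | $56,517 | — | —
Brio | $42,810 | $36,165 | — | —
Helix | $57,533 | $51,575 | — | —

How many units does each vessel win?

Merging the schedules and taking the best 8: 57,840 (Ember-1), 57,533 (Helix-1), 56,517 (Ember-2), 51,575 (Helix-2), 47,932 (Lumen-1), 47,332 (Lumen-2), 42,810 (Brio-1), 42,672 (Lumen-3)
Next rejected bid: $37,732 (not a price — pay-as-bid).
Allocation: Brio 1, Ember 2, Helix 2, Lumen 3.

Brio 1, Ember 2, Helix 2, Lumen 3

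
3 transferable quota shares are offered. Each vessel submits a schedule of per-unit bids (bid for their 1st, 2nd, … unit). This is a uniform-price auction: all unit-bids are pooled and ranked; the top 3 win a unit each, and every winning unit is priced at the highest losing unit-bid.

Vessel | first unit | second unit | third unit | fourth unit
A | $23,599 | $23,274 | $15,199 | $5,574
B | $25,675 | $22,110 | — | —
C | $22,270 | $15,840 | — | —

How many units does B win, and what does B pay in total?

B: 1 unit, pays $22,270

Pooled unit-bids ranked (top 3): 25,675 (B-1), 23,599 (A-1), 23,274 (A-2)
First bid not allocated: $22,270.
B wins 1 unit(s) at $22,270 each.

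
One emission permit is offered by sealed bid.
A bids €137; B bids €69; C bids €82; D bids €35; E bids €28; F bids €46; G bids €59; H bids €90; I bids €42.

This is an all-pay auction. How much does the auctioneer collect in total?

All-pay auction: the highest bidder wins the item, but every bidder pays their own bid.
Bids ranked: 137 (A) > 90 (H) > 82 (C) > 69 (B) > 59 (G) > 46 (F) > …
A wins with the top bid; all bids are sunk regardless.
Every bidder forfeits their bid regardless of winning.
Revenue = 137 + 69 + 82 + 35 + 28 + 46 + 59 + 90 + 42 = €588.

Total revenue: €588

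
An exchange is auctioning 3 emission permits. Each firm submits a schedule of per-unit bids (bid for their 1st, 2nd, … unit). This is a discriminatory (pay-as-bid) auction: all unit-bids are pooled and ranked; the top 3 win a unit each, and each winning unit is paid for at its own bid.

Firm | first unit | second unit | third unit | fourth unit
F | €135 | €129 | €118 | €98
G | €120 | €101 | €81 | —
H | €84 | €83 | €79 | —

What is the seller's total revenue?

Pooled unit-bids ranked (top 3): 135 (F-1), 129 (F-2), 120 (G-1)
Next rejected bid: €118 (not a price — pay-as-bid).
Each winning unit pays its own bid.
Revenue = 135 + 129 + 120 = €384.

Total revenue: €384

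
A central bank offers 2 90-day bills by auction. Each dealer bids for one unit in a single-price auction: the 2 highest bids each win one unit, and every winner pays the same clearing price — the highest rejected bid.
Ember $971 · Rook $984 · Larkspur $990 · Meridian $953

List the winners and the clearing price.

Larkspur, Rook; each pays $971

Bids ranked high→low: 990 (Larkspur), 984 (Rook), 971 (Ember), 953 (Meridian)
Top 2: Larkspur, Rook.
First losing bid is Ember's $971, which sets the uniform price.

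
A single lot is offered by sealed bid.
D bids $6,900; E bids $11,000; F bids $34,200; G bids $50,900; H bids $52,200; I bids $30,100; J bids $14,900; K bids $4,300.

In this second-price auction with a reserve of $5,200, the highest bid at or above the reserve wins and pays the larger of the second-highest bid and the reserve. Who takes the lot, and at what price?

Bids ranked: 52,200 (H) > 50,900 (G) > 34,200 (F) > 30,100 (I) > 14,900 (J) > 11,000 (E) > …
Highest eligible bid: H at $52,200.
Second-highest bid $50,900 exceeds the reserve $5,200 → payment $50,900.

H pays $50,900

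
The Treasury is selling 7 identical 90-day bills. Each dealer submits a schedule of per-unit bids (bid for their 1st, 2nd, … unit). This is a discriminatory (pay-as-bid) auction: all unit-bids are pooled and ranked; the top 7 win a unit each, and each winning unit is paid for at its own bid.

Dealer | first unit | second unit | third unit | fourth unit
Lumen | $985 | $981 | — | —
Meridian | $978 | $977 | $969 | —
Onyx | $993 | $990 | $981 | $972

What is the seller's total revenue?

Total revenue: $6,885

Pooled unit-bids ranked (top 7): 993 (Onyx-1), 990 (Onyx-2), 985 (Lumen-1), 981 (Lumen-2), 981 (Onyx-3), 978 (Meridian-1), 977 (Meridian-2)
Next rejected bid: $972 (not a price — pay-as-bid).
Each winning unit pays its own bid.
Revenue = 993 + 990 + 985 + 981 + 981 + 978 + 977 = $6,885.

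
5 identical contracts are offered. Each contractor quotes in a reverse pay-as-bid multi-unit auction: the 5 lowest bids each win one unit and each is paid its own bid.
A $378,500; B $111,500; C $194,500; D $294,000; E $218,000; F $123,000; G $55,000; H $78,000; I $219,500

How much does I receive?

I is paid $0

Bids ranked low→high: 55,000 (G), 78,000 (H), 111,500 (B), 123,000 (F), 194,500 (C), 218,000 (E), 219,500 (I), …
The 5 lowest are G, H, B, F, C.
I does not win → $0.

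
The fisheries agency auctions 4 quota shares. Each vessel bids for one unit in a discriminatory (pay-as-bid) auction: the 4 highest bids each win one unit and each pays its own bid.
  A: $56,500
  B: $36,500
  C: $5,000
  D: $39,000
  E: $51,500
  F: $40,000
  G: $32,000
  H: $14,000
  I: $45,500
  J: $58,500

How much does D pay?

D pays $0

Bids ranked high→low: 58,500 (J), 56,500 (A), 51,500 (E), 45,500 (I), 40,000 (F), 39,000 (D), …
Top 4: J, A, E, I.
D does not win → $0.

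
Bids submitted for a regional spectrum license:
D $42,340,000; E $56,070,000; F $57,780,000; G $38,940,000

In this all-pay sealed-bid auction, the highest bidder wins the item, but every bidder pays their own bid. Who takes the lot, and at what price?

All-pay sealed-bid auction: the highest bidder wins the item, but every bidder pays their own bid.
Bids in order: 57,780,000 (F) > 56,070,000 (E) > 42,340,000 (D) > 38,940,000 (G)
F wins with the top bid; all bids are sunk regardless.

F pays $57,780,000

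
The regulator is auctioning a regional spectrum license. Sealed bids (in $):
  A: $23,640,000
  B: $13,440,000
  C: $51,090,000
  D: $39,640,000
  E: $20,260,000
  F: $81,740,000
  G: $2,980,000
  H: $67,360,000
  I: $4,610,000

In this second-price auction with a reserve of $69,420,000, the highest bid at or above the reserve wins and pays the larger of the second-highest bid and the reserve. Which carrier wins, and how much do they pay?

F pays $69,420,000

Sorting bids: 81,740,000 (F) > 67,360,000 (H) > 51,090,000 (C) > 39,640,000 (D) > 23,640,000 (A) > 20,260,000 (E) > …
Highest eligible bid: F at $81,740,000.
Second-highest bid $67,360,000 is below the reserve $69,420,000, so the reserve binds → payment $69,420,000.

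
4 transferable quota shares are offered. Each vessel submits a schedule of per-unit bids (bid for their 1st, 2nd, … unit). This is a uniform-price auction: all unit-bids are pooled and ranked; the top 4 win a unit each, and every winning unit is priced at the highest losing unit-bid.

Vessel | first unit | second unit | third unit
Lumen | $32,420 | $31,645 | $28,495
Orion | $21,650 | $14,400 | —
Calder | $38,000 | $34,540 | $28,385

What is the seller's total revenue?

Merging the schedules and taking the best 4: 38,000 (Calder-1), 34,540 (Calder-2), 32,420 (Lumen-1), 31,645 (Lumen-2)
The (k+1)-th unit-bid is $28,495.
Allocation: Calder 2, Lumen 2. Every unit priced at $28,495.
Revenue = 4 × 28,495 = $113,980.

Total revenue: $113,980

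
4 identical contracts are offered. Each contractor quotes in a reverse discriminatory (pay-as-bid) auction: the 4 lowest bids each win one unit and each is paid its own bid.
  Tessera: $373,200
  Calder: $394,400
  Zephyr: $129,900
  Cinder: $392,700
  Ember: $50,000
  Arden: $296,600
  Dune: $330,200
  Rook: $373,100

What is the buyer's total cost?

Ordering the bids: 50,000 (Ember), 129,900 (Zephyr), 296,600 (Arden), 330,200 (Dune), 373,100 (Rook), 373,200 (Tessera), …
The 4 lowest are Ember, Zephyr, Arden, Dune.
Total cost = 50,000 + 129,900 + 296,600 + 330,200 = $806,700.

Total cost: $806,700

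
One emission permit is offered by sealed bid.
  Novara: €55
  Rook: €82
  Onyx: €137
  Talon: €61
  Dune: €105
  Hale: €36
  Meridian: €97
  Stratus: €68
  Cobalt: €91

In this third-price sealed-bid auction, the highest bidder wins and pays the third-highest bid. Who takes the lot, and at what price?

Onyx pays €97

Sorting bids: 137 (Onyx) > 105 (Dune) > 97 (Meridian) > 91 (Cobalt) > 82 (Rook) > 68 (Stratus) > …
Onyx wins; payment is bid #3 in the ranking = €97.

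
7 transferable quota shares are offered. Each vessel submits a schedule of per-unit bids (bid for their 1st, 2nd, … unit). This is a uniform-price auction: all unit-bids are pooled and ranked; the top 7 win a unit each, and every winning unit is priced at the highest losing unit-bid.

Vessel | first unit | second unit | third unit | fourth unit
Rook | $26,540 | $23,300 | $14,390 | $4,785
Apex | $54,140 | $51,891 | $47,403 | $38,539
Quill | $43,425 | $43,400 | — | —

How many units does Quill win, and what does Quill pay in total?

Quill: 2 units, pays $46,600

Pooled unit-bids ranked (top 7): 54,140 (Apex-1), 51,891 (Apex-2), 47,403 (Apex-3), 43,425 (Quill-1), 43,400 (Quill-2), 38,539 (Apex-4), 26,540 (Rook-1)
Highest rejected unit-bid = $23,300.
Quill wins 2 unit(s) at $23,300 each.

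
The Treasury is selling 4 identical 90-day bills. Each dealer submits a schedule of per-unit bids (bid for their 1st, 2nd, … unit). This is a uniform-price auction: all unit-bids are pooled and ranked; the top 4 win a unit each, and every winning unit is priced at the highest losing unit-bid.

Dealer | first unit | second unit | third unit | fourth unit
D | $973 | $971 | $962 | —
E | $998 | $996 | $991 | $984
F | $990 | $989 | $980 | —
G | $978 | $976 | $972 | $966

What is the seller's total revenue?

Total revenue: $3,956

Pooled unit-bids ranked (top 4): 998 (E-1), 996 (E-2), 991 (E-3), 990 (F-1)
First bid not allocated: $989.
Allocation: E 3, F 1. Every unit priced at $989.
Revenue = 4 × 989 = $3,956.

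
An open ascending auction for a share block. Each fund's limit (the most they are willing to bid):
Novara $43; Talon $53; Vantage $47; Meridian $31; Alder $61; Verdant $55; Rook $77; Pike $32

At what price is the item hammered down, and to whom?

Rook wins at $61

Limits in order: 77 (Rook) > 61 (Alder) > 55 (Verdant) > 53 (Talon) > 47 (Vantage) > 43 (Novara) > …
Bidding ends when Alder exits at $61; Rook takes it.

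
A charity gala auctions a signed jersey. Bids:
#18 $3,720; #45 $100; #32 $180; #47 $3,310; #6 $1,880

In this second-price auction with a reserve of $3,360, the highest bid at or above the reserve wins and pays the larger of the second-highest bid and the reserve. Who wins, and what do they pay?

Second-price auction with a reserve of $3,360: the highest bid at or above the reserve wins and pays the larger of the second-highest bid and the reserve.
Bids ranked: 3,720 (#18) > 3,310 (#47) > 1,880 (#6) > 180 (#32) > 100 (#45)
#18 has the top bid at or above the reserve ($3,720).
Second-highest bid $3,310 is below the reserve $3,360, so the reserve binds → payment $3,360.

#18 pays $3,360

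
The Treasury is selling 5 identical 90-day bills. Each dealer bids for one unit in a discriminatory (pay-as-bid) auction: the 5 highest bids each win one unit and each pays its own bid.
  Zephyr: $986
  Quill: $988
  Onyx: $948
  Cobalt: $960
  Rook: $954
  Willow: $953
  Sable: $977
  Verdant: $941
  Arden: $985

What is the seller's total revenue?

Sorting: 988 (Quill), 986 (Zephyr), 985 (Arden), 977 (Sable), 960 (Cobalt), 954 (Rook), 953 (Willow), …
Top 5: Quill, Zephyr, Arden, Sable, Cobalt.
Total revenue = 988 + 986 + 985 + 977 + 960 = $4,896.

Total revenue: $4,896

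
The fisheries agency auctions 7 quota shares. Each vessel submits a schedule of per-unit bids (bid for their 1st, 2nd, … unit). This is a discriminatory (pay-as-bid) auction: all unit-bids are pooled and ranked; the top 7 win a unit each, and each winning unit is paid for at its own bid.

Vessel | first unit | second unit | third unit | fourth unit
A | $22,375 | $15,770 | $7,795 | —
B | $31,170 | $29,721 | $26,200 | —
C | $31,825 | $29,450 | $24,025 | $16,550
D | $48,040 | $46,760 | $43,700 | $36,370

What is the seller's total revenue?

Pooled unit-bids ranked (top 7): 48,040 (D-1), 46,760 (D-2), 43,700 (D-3), 36,370 (D-4), 31,825 (C-1), 31,170 (B-1), 29,721 (B-2)
Next rejected bid: $29,450 (not a price — pay-as-bid).
Each winning unit pays its own bid.
Revenue = 48,040 + 46,760 + 43,700 + 36,370 + 31,825 + 31,170 + 29,721 = $267,586.

Total revenue: $267,586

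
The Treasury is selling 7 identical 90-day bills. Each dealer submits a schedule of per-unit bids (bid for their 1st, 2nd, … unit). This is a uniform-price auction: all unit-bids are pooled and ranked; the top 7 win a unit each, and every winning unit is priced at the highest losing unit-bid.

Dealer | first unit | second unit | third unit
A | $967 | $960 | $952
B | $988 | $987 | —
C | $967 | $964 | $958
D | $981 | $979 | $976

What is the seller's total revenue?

Merging the schedules and taking the best 7: 988 (B-1), 987 (B-2), 981 (D-1), 979 (D-2), 976 (D-3), 967 (A-1), 967 (C-1)
First bid not allocated: $964.
Allocation: A 1, B 2, C 1, D 3. Every unit priced at $964.
Revenue = 7 × 964 = $6,748.

Total revenue: $6,748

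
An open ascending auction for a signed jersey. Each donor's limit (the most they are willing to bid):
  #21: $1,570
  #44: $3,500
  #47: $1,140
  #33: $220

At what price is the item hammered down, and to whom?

#44 wins at $1,570

Limits in order: 3,500 (#44) > 1,570 (#21) > 1,140 (#47) > 220 (#33)
Bidding ends when #21 exits at $1,570; #44 takes it.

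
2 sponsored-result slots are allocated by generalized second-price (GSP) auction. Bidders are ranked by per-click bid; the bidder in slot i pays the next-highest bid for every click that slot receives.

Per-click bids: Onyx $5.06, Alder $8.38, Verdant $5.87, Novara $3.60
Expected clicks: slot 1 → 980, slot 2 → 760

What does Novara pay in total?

Per-click bids in order: $8.38 (Alder) > $5.87 (Verdant) > $5.06 (Onyx) > …
Novara ranks below slot 2 → no slot, pays nothing.

Novara pays $0.00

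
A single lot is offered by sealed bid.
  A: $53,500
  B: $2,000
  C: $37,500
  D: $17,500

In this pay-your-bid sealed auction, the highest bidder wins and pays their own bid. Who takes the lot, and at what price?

A pays $53,500

Bids ranked: 53,500 (A) > 37,500 (C) > 17,500 (D) > 2,000 (B)
A has the highest bid and pays exactly that: $53,500.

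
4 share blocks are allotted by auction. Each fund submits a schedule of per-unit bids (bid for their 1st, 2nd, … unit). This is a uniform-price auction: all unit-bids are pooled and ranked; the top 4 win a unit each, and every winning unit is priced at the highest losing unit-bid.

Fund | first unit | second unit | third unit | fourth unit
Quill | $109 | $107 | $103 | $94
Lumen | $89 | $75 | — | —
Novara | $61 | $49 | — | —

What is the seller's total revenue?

Total revenue: $356

Pooled unit-bids ranked (top 4): 109 (Quill-1), 107 (Quill-2), 103 (Quill-3), 94 (Quill-4)
Highest rejected unit-bid = $89.
Allocation: Quill 4. Every unit priced at $89.
Revenue = 4 × 89 = $356.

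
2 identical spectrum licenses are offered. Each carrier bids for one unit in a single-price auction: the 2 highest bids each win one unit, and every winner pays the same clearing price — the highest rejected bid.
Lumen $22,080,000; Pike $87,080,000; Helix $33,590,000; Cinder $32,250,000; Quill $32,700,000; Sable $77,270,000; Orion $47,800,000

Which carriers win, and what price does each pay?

Pike, Sable; each pays $47,800,000

Sorting: 87,080,000 (Pike), 77,270,000 (Sable), 47,800,000 (Orion), 33,590,000 (Helix), …
The 2 highest are Pike, Sable.
Highest unsuccessful bid: $47,800,000 → clearing price.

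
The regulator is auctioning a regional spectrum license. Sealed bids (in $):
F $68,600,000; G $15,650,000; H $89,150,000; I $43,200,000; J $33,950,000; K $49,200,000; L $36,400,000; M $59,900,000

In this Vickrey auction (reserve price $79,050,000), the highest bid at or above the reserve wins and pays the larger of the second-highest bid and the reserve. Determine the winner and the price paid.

H pays $79,050,000

Bids in order: 89,150,000 (H) > 68,600,000 (F) > 59,900,000 (M) > 49,200,000 (K) > 43,200,000 (I) > 36,400,000 (L) > …
H has the top bid at or above the reserve ($89,150,000).
Second-highest bid $68,600,000 is below the reserve $79,050,000, so the reserve binds → payment $79,050,000.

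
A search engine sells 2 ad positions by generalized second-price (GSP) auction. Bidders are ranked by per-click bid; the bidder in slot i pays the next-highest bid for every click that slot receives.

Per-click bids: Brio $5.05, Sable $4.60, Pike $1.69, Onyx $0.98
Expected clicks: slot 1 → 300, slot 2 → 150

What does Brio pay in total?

Sorting advertisers: $5.05 (Brio) > $4.60 (Sable) > $1.69 (Pike) > …
Brio holds slot 1 → pays next bid $4.60 × 300 clicks = $1380.00.

Brio pays $1380.00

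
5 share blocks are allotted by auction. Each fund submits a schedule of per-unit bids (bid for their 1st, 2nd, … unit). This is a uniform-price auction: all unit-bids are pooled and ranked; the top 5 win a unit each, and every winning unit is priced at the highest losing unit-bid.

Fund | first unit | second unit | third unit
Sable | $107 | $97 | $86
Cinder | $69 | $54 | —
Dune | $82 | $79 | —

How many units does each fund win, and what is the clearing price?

Pooled unit-bids ranked (top 5): 107 (Sable-1), 97 (Sable-2), 86 (Sable-3), 82 (Dune-1), 79 (Dune-2)
First bid not allocated: $69.
Allocation: Dune 2, Sable 3.

Dune 2, Sable 3; clearing price $69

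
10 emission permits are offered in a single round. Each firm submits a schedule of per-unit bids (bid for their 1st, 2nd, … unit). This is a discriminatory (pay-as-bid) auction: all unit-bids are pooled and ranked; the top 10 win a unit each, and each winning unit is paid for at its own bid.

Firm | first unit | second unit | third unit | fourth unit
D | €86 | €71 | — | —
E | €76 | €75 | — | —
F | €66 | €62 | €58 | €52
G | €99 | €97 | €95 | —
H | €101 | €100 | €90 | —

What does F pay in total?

All unit-bids, highest first — top 10: 101 (H-1), 100 (H-2), 99 (G-1), 97 (G-2), 95 (G-3), 90 (H-3), 86 (D-1), 76 (E-1), 75 (E-2), 71 (D-2)
Next rejected bid: €66 (not a price — pay-as-bid).
F wins no units.

F pays €0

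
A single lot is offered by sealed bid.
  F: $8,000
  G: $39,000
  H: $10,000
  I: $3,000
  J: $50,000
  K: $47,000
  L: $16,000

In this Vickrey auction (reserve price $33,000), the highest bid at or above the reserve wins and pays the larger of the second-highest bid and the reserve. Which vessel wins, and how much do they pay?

J pays $47,000

Vickrey auction (reserve price $33,000): the highest bid at or above the reserve wins and pays the larger of the second-highest bid and the reserve.
Bids in order: 50,000 (J) > 47,000 (K) > 39,000 (G) > 16,000 (L) > 10,000 (H) > 8,000 (F) > …
Highest eligible bid: J at $50,000.
max(second-highest $47,000, reserve $33,000) = $47,000; the reserve does not bind.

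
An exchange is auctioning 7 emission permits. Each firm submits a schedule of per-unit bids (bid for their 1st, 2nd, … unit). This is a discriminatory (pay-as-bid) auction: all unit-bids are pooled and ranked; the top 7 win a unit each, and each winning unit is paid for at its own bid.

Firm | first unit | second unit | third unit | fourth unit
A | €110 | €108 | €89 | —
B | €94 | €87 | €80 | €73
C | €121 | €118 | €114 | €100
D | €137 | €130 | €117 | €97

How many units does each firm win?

Merging the schedules and taking the best 7: 137 (D-1), 130 (D-2), 121 (C-1), 118 (C-2), 117 (D-3), 114 (C-3), 110 (A-1)
Next rejected bid: €108 (not a price — pay-as-bid).
Allocation: A 1, C 3, D 3.

A 1, C 3, D 3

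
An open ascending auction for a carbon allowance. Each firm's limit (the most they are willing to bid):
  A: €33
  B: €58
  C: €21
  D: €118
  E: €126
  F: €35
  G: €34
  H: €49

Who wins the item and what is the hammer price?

Ascending (English) auction: the price rises until one bidder remains; the winner pays the price at which the last rival dropped out.
Limits ranked: 126 (E) > 118 (D) > 58 (B) > 49 (H) > 35 (F) > 34 (G) > …
Bidding ends when D exits at €118; E takes it.

E wins at €118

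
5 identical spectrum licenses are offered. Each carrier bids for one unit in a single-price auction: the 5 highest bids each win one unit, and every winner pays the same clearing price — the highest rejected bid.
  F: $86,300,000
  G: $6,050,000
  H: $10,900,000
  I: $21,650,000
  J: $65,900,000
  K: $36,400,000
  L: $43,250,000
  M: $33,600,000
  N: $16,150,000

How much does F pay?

Bids ranked high→low: 86,300,000 (F), 65,900,000 (J), 43,250,000 (L), 36,400,000 (K), 33,600,000 (M), 21,650,000 (I), 16,150,000 (N), …
Top 5: F, J, L, K, M.
First losing bid is I's $21,650,000, which sets the uniform price.
F wins → pays $21,650,000.

F pays $21,650,000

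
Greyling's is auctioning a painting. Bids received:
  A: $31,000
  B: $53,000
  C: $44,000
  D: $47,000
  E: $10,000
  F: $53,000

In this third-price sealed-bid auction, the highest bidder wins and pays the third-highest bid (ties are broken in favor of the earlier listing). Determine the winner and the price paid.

Bids ranked: 53,000 (B) > 53,000 (F) > 47,000 (D) > 44,000 (C) > 31,000 (A) > 10,000 (E)
B and F tie at $53,000; tie-break gives it to B.
B wins; payment is bid #3 in the ranking = $47,000.

B pays $47,000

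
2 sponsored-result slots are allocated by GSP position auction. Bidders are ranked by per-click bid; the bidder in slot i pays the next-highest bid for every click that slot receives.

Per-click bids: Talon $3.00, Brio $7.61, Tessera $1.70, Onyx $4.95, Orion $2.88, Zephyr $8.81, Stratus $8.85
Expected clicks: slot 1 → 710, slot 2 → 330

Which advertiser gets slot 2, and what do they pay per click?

Zephyr; $7.61 per click

Ranked by bid: $8.85 (Stratus) > $8.81 (Zephyr) > $7.61 (Brio) > …
Slot 2 goes to the second-ranked bidder, Zephyr, who pays the next bid down: $7.61/click.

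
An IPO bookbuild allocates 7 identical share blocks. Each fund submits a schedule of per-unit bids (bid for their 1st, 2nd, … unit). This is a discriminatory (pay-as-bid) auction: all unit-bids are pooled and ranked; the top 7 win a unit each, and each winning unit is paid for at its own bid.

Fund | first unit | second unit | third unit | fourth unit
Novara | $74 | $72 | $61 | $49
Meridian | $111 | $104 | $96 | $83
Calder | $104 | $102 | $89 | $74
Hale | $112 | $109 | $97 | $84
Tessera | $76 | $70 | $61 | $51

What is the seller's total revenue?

Total revenue: $739

Merging the schedules and taking the best 7: 112 (Hale-1), 111 (Meridian-1), 109 (Hale-2), 104 (Meridian-2), 104 (Calder-1), 102 (Calder-2), 97 (Hale-3)
Next rejected bid: $96 (not a price — pay-as-bid).
Each winning unit pays its own bid.
Revenue = 112 + 111 + 109 + 104 + 104 + 102 + 97 = $739.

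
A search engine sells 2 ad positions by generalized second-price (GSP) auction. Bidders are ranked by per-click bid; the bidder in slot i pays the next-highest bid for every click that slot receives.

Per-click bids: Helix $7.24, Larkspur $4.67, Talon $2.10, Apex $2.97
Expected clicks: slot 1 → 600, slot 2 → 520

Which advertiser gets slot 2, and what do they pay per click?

Larkspur; $2.97 per click

Sorting advertisers: $7.24 (Helix) > $4.67 (Larkspur) > $2.97 (Apex) > …
Slot 2 goes to the second-ranked bidder, Larkspur, who pays the next bid down: $2.97/click.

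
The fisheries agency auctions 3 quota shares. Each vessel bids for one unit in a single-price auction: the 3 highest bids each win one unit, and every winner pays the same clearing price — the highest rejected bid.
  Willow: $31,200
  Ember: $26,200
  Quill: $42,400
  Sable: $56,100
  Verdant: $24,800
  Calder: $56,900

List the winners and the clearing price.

Calder, Sable, Quill; each pays $31,200

Sorting: 56,900 (Calder), 56,100 (Sable), 42,400 (Quill), 31,200 (Willow), 26,200 (Ember), …
The 3 highest are Calder, Sable, Quill.
First losing bid is Willow's $31,200, which sets the uniform price.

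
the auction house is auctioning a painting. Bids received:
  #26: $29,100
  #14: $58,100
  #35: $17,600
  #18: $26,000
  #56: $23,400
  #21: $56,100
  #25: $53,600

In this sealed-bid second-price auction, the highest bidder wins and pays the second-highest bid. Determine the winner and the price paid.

#14 pays $56,100

Sorting bids: 58,100 (#14) > 56,100 (#21) > 53,600 (#25) > 29,100 (#26) > 26,000 (#18) > 23,400 (#56) > …
Second-price: #14 pays #21's bid of $56,100.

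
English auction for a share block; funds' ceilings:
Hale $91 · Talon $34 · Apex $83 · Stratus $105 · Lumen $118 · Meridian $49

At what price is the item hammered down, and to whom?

Lumen wins at $105

Limits ranked: 118 (Lumen) > 105 (Stratus) > 91 (Hale) > 83 (Apex) > 49 (Meridian) > 34 (Talon)
Once the price passes $105, only Lumen is left; the hammer falls at Stratus's limit of $105.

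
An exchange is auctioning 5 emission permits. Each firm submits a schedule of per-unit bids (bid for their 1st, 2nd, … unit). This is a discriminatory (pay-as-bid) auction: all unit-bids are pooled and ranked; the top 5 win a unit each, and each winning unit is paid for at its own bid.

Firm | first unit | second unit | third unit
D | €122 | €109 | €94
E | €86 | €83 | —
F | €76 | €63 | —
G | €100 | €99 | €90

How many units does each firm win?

Merging the schedules and taking the best 5: 122 (D-1), 109 (D-2), 100 (G-1), 99 (G-2), 94 (D-3)
Next rejected bid: €90 (not a price — pay-as-bid).
Allocation: D 3, G 2.

D 3, G 2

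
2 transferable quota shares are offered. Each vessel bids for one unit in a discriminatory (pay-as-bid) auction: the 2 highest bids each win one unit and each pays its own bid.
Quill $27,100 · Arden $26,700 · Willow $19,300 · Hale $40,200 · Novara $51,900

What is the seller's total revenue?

Sorting: 51,900 (Novara), 40,200 (Hale), 27,100 (Quill), 26,700 (Arden), …
The 2 highest are Novara, Hale.
Total revenue = 51,900 + 40,200 = $92,100.

Total revenue: $92,100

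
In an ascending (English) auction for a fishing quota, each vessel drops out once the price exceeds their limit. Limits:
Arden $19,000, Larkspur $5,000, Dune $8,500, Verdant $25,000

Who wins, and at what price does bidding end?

Verdant wins at $19,000

Limits in order: 25,000 (Verdant) > 19,000 (Arden) > 8,500 (Dune) > 5,000 (Larkspur)
Once the price passes $19,000, only Verdant is left; the hammer falls at Arden's limit of $19,000.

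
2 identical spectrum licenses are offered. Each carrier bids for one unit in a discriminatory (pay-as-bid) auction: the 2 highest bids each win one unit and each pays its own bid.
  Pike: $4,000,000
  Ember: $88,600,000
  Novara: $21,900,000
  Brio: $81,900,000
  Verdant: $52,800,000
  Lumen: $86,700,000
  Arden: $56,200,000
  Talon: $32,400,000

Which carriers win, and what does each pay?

Bids ranked high→low: 88,600,000 (Ember), 86,700,000 (Lumen), 81,900,000 (Brio), 56,200,000 (Arden), …
Top 2: Ember, Lumen.
Each winner pays its own bid: Ember $88,600,000, Lumen $86,700,000.

Ember $88,600,000, Lumen $86,700,000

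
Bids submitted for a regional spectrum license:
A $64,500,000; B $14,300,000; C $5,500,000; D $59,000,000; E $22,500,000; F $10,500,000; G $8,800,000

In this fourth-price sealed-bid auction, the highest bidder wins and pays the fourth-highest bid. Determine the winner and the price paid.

A pays $14,300,000

Fourth-price sealed-bid auction: the highest bidder wins and pays the fourth-highest bid.
Bids ranked: 64,500,000 (A) > 59,000,000 (D) > 22,500,000 (E) > 14,300,000 (B) > 10,500,000 (F) > 8,800,000 (G) > …
A is highest; pays the fourth-highest bid, $14,300,000.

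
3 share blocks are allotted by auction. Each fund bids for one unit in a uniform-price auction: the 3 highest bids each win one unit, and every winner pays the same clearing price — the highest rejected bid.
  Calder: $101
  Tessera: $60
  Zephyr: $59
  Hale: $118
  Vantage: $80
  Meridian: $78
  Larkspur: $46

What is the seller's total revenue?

Ordering the bids: 118 (Hale), 101 (Calder), 80 (Vantage), 78 (Meridian), 60 (Tessera), …
The 3 highest are Hale, Calder, Vantage.
Highest unsuccessful bid: $78 → clearing price.
Total revenue = 3 × $78 = $234.

Total revenue: $234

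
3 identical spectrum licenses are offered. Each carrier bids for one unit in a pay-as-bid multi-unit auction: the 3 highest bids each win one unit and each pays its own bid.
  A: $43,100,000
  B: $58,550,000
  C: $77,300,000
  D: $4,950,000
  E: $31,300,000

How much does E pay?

Ordering the bids: 77,300,000 (C), 58,550,000 (B), 43,100,000 (A), 31,300,000 (E), 4,950,000 (D)
Top 3: C, B, A.
E does not win → $0.

E pays $0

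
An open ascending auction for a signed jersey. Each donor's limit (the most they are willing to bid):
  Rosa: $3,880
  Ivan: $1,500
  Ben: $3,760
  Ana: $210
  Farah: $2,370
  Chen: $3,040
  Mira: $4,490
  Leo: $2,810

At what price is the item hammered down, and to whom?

Limits in order: 4,490 (Mira) > 3,880 (Rosa) > 3,760 (Ben) > 3,040 (Chen) > 2,810 (Leo) > 2,370 (Farah) > …
Rosa is the last rival to drop out, at $3,880; Mira remains and wins at that price.

Mira wins at $3,880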